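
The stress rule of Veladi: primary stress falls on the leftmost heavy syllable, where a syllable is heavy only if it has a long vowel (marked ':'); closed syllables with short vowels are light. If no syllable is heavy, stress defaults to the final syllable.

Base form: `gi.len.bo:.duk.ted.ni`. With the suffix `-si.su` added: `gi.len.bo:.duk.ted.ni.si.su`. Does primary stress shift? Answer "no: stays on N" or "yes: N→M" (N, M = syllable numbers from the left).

Base `gi.len.bo:.duk.ted.ni` (6 syllables):
  Weights: 1 gi L, 2 len L, 3 bo: H, 4 duk L, 5 ted L, 6 ni L.
  Heavy syllables in the domain: 3. The leftmost is syllable 3 (bo:).
  → primary stress on syllable 3.
Suffixed `gi.len.bo:.duk.ted.ni.si.su` (8 syllables):
  Weights: 1 gi L, 2 len L, 3 bo: H, 4 duk L, 5 ted L, 6 ni L, 7 si L, 8 su L.
  Heavy syllables in the domain: 3. The leftmost is syllable 3 (bo:).
  → primary stress on syllable 3.

no: stays on 3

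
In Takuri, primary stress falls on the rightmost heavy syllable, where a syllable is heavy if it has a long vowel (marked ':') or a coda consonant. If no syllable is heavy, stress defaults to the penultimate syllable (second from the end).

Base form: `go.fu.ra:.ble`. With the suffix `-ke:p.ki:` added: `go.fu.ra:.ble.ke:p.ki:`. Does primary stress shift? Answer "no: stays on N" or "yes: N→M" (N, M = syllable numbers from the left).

yes: 3→6

Base `go.fu.ra:.ble` (4 syllables):
  Weights: 1 go L, 2 fu L, 3 ra: H, 4 ble L.
  Heavy syllables in the domain: 3. The rightmost is syllable 3 (ra:).
  → primary stress on syllable 3.
Suffixed `go.fu.ra:.ble.ke:p.ki:` (6 syllables):
  Weights: 1 go L, 2 fu L, 3 ra: H, 4 ble L, 5 ke:p H, 6 ki: H.
  Heavy syllables in the domain: 3, 5, 6. The rightmost is syllable 6 (ki:).
  → primary stress on syllable 6.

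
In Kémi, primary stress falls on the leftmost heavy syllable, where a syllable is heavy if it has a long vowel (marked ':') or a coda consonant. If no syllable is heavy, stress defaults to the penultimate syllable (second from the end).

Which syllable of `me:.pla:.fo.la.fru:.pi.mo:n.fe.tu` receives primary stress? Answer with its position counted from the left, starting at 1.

1

Weights: 1 me: H, 2 pla: H, 3 fo L, 4 la L, 5 fru: H, 6 pi L, 7 mo:n H, 8 fe L, 9 tu L.
Heavy syllables in the domain: 1, 2, 5, 7. The leftmost is syllable 1 (me:).
Primary stress: syllable 1 → ˈme:.pla:.fo.la.fru:.pi.mo:n.fe.tu.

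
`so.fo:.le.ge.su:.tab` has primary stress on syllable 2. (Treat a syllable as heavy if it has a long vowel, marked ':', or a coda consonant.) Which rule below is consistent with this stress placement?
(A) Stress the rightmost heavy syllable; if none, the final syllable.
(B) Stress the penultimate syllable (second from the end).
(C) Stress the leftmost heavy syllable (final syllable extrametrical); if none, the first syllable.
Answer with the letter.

Rule A → syllable 6 (observed: 2).
Rule B → syllable 5 (observed: 2).
Rule C → syllable 2 ✓.

C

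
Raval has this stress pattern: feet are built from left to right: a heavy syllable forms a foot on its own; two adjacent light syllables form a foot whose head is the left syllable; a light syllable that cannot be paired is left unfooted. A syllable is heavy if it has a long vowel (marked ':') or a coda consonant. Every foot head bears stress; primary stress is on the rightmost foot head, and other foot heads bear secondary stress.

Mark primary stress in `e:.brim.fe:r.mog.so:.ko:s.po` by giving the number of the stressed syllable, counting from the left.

6

Weights: 1 e: H, 2 brim H, 3 fe:r H, 4 mog H, 5 so: H, 6 ko:s H, 7 po L.
Parse left to right (heavy = foot alone; LL = one foot; stranded L unfooted): (ˈe:) (ˈbrim) (ˈfe:r) (ˈmog) (ˈso:) (ˈko:s) po.
Foot heads: 1, 2, 3, 4, 5, 6.
Primary stress on the rightmost head = syllable 6.
Primary stress: syllable 6 → e:.brim.fe:r.mog.so:.ˈko:s.po.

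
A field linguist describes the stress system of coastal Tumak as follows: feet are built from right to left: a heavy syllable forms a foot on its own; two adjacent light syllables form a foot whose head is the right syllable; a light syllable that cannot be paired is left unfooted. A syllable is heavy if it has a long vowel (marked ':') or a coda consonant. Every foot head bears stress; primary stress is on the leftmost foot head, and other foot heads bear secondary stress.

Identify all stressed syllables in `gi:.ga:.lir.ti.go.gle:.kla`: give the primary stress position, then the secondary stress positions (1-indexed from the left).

Weights: 1 gi: H, 2 ga: H, 3 lir H, 4 ti L, 5 go L, 6 gle: H, 7 kla L.
Parse right to left (heavy = foot alone; LL = one foot; stranded L unfooted): (ˈgi:) (ˈga:) (ˈlir) (ti.ˈgo) (ˈgle:) kla.
Foot heads: 1, 2, 3, 5, 6.
Primary stress on the leftmost head = syllable 1.
Secondary stress on 2, 3, 5, 6: ˈgi:.ˌga:.ˌlir.ti.ˌgo.ˌgle:.kla.

primary 1, secondary 2, 3, 5, 6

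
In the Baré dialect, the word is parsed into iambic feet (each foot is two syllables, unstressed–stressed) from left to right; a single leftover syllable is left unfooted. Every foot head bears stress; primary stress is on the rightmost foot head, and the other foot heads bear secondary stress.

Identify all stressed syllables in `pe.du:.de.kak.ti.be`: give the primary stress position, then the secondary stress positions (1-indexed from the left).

Parse left to right into iambic (σˈσ) feet: (pe.ˈdu:) (de.ˈkak) (ti.ˈbe).
Foot heads (stressed positions): 2, 4, 6.
End Rule Rightmost: primary stress on the rightmost head = syllable 6.
Secondary stress on 2, 4: pe.ˌdu:.de.ˌkak.ti.ˈbe.

primary 6, secondary 2, 4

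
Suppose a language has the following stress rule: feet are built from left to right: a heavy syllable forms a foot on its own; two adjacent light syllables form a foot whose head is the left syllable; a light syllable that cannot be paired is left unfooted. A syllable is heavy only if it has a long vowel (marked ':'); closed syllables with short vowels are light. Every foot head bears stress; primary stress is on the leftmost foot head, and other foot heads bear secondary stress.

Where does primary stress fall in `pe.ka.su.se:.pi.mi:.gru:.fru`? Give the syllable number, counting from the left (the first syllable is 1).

Weights: 1 pe L, 2 ka L, 3 su L, 4 se: H, 5 pi L, 6 mi: H, 7 gru: H, 8 fru L.
Parse left to right (heavy = foot alone; LL = one foot; stranded L unfooted): (ˈpe.ka) su (ˈse:) pi (ˈmi:) (ˈgru:) fru.
Foot heads: 1, 4, 6, 7.
Primary stress on the leftmost head = syllable 1.
Primary stress: syllable 1 → ˈpe.ka.su.se:.pi.mi:.gru:.fru.

1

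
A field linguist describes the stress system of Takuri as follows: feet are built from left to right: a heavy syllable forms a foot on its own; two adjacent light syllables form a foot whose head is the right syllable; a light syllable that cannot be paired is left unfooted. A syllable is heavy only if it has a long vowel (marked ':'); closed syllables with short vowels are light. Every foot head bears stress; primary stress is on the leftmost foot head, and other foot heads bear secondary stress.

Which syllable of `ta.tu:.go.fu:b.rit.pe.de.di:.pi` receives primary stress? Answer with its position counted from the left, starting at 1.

Weights: 1 ta L, 2 tu: H, 3 go L, 4 fu:b H, 5 rit L, 6 pe L, 7 de L, 8 di: H, 9 pi L.
Parse left to right (heavy = foot alone; LL = one foot; stranded L unfooted): ta (ˈtu:) go (ˈfu:b) (rit.ˈpe) de (ˈdi:) pi.
Foot heads: 2, 4, 6, 8.
Primary stress on the leftmost head = syllable 2.
Primary stress: syllable 2 → ta.ˈtu:.go.fu:b.rit.pe.de.di:.pi.

2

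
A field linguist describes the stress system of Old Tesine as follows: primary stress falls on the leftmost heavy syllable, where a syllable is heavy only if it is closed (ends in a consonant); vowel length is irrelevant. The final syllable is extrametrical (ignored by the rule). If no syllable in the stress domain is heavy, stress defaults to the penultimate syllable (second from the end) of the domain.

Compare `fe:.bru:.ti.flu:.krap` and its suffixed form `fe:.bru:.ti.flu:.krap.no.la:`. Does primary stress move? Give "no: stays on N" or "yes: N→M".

yes: 3→5

Base `fe:.bru:.ti.flu:.krap` (5 syllables):
  The final syllable (5, krap) is extrametrical; the stress domain is syllables 1–4.
  Weights: 1 fe: L, 2 bru: L, 3 ti L, 4 flu: L.
  No heavy syllable in the domain; default to the penultimate syllable (second from the end) of the domain = syllable 3.
  → primary stress on syllable 3.
Suffixed `fe:.bru:.ti.flu:.krap.no.la:` (7 syllables):
  The final syllable (7, la:) is extrametrical; the stress domain is syllables 1–6.
  Weights: 1 fe: L, 2 bru: L, 3 ti L, 4 flu: L, 5 krap H, 6 no L.
  Heavy syllables in the domain: 5. The leftmost is syllable 5 (krap).
  → primary stress on syllable 5.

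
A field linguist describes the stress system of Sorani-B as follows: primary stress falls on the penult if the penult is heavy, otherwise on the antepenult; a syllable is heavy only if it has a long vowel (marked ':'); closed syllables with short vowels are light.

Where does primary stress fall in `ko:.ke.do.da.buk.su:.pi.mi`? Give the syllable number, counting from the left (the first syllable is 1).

Weights: 6 su: H, 7 pi L, 8 mi L.
The penult (syllable 7, pi) is light, so stress falls on the antepenult (syllable 6, su:).
Primary stress: syllable 6 → ko:.ke.do.da.buk.ˈsu:.pi.mi.

6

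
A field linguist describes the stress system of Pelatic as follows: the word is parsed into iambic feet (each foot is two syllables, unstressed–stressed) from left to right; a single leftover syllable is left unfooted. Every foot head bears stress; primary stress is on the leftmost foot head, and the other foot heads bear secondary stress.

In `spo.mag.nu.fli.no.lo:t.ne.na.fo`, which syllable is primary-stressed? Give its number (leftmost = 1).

2

Parse left to right into iambic (σˈσ) feet: (spo.ˈmag) (nu.ˈfli) (no.ˈlo:t) (ne.ˈna) fo. Syllable 9 is left unfooted.
Foot heads (stressed positions): 2, 4, 6, 8.
End Rule Leftmost: primary stress on the leftmost head = syllable 2.
Primary stress: syllable 2 → spo.ˈmag.nu.fli.no.lo:t.ne.na.fo.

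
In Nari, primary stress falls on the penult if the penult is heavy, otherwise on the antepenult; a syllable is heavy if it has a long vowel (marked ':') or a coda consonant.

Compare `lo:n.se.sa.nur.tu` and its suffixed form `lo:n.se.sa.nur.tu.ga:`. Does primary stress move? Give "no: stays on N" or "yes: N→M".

Base `lo:n.se.sa.nur.tu` (5 syllables):
  Weights: 3 sa L, 4 nur H, 5 tu L.
  The penult (syllable 4, nur) is heavy, so it takes stress.
  → primary stress on syllable 4.
Suffixed `lo:n.se.sa.nur.tu.ga:` (6 syllables):
  Weights: 4 nur H, 5 tu L, 6 ga: H.
  The penult (syllable 5, tu) is light, so stress falls on the antepenult (syllable 4, nur).
  → primary stress on syllable 4.

no: stays on 4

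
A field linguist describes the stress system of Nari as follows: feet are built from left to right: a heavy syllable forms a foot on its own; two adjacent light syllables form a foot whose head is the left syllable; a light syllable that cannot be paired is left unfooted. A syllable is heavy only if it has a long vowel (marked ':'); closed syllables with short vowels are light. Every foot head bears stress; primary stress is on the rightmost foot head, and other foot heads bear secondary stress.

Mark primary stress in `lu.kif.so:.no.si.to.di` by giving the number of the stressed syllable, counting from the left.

6

Weights: 1 lu L, 2 kif L, 3 so: H, 4 no L, 5 si L, 6 to L, 7 di L.
Parse left to right (heavy = foot alone; LL = one foot; stranded L unfooted): (ˈlu.kif) (ˈso:) (ˈno.si) (ˈto.di).
Foot heads: 1, 3, 4, 6.
Primary stress on the rightmost head = syllable 6.
Primary stress: syllable 6 → lu.kif.so:.no.si.ˈto.di.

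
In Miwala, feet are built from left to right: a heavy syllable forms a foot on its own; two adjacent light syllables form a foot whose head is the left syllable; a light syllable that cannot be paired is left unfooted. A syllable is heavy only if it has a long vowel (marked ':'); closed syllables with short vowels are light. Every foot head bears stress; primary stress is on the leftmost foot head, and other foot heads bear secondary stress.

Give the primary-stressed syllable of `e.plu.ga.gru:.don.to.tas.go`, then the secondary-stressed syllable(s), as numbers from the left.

primary 1, secondary 4, 5, 7

Weights: 1 e L, 2 plu L, 3 ga L, 4 gru: H, 5 don L, 6 to L, 7 tas L, 8 go L.
Parse left to right (heavy = foot alone; LL = one foot; stranded L unfooted): (ˈe.plu) ga (ˈgru:) (ˈdon.to) (ˈtas.go).
Foot heads: 1, 4, 5, 7.
Primary stress on the leftmost head = syllable 1.
Secondary stress on 4, 5, 7: ˈe.plu.ga.ˌgru:.ˌdon.to.ˌtas.go.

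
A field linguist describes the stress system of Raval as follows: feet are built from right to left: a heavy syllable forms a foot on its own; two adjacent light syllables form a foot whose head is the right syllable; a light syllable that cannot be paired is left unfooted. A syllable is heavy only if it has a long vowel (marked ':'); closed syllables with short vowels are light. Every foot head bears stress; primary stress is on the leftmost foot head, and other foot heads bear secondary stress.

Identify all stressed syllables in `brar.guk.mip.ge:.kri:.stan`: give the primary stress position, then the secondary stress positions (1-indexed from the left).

primary 3, secondary 4, 5

Weights: 1 brar L, 2 guk L, 3 mip L, 4 ge: H, 5 kri: H, 6 stan L.
Parse right to left (heavy = foot alone; LL = one foot; stranded L unfooted): brar (guk.ˈmip) (ˈge:) (ˈkri:) stan.
Foot heads: 3, 4, 5.
Primary stress on the leftmost head = syllable 3.
Secondary stress on 4, 5: brar.guk.ˈmip.ˌge:.ˌkri:.stan.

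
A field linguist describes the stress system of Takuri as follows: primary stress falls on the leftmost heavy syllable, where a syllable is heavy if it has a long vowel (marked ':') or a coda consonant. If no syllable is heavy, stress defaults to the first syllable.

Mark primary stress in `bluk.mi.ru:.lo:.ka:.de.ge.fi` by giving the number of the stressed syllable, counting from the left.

1

Weights: 1 bluk H, 2 mi L, 3 ru: H, 4 lo: H, 5 ka: H, 6 de L, 7 ge L, 8 fi L.
Heavy syllables in the domain: 1, 3, 4, 5. The leftmost is syllable 1 (bluk).
Primary stress: syllable 1 → ˈbluk.mi.ru:.lo:.ka:.de.ge.fi.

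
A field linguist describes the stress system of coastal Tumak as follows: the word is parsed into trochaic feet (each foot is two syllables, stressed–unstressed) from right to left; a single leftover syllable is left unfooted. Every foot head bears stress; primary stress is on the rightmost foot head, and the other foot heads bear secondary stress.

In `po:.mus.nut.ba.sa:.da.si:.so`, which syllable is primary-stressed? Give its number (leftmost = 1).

Parse right to left into trochaic (ˈσσ) feet: (ˈpo:.mus) (ˈnut.ba) (ˈsa:.da) (ˈsi:.so).
Foot heads (stressed positions): 1, 3, 5, 7.
End Rule Rightmost: primary stress on the rightmost head = syllable 7.
Primary stress: syllable 7 → po:.mus.nut.ba.sa:.da.ˈsi:.so.

7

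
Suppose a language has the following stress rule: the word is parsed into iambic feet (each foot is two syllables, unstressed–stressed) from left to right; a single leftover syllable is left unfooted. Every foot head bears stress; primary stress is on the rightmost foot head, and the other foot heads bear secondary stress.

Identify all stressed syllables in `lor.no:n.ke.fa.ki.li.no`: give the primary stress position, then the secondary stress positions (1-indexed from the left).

Parse left to right into iambic (σˈσ) feet: (lor.ˈno:n) (ke.ˈfa) (ki.ˈli) no. Syllable 7 is left unfooted.
Foot heads (stressed positions): 2, 4, 6.
End Rule Rightmost: primary stress on the rightmost head = syllable 6.
Secondary stress on 2, 4: lor.ˌno:n.ke.ˌfa.ki.ˈli.no.

primary 6, secondary 2, 4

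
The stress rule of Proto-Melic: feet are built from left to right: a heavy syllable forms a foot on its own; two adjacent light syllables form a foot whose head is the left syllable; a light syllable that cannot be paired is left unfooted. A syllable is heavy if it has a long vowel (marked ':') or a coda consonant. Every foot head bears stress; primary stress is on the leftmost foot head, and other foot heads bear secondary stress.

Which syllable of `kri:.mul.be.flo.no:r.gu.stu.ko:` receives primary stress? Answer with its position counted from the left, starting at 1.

Weights: 1 kri: H, 2 mul H, 3 be L, 4 flo L, 5 no:r H, 6 gu L, 7 stu L, 8 ko: H.
Parse left to right (heavy = foot alone; LL = one foot; stranded L unfooted): (ˈkri:) (ˈmul) (ˈbe.flo) (ˈno:r) (ˈgu.stu) (ˈko:).
Foot heads: 1, 2, 3, 5, 6, 8.
Primary stress on the leftmost head = syllable 1.
Primary stress: syllable 1 → ˈkri:.mul.be.flo.no:r.gu.stu.ko:.

1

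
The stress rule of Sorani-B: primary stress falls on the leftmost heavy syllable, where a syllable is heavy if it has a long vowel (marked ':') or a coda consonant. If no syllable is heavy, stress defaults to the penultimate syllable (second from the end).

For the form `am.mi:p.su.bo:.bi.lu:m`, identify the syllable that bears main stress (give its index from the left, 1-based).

1

Weights: 1 am H, 2 mi:p H, 3 su L, 4 bo: H, 5 bi L, 6 lu:m H.
Heavy syllables in the domain: 1, 2, 4, 6. The leftmost is syllable 1 (am).
Primary stress: syllable 1 → ˈam.mi:p.su.bo:.bi.lu:m.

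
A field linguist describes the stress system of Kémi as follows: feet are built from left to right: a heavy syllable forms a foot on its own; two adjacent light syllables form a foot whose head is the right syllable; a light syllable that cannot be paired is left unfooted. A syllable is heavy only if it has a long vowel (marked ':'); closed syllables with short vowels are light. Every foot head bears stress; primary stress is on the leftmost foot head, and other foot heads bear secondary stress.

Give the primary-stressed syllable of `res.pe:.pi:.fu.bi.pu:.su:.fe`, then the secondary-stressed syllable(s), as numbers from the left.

primary 2, secondary 3, 5, 6, 7

Weights: 1 res L, 2 pe: H, 3 pi: H, 4 fu L, 5 bi L, 6 pu: H, 7 su: H, 8 fe L.
Parse left to right (heavy = foot alone; LL = one foot; stranded L unfooted): res (ˈpe:) (ˈpi:) (fu.ˈbi) (ˈpu:) (ˈsu:) fe.
Foot heads: 2, 3, 5, 6, 7.
Primary stress on the leftmost head = syllable 2.
Secondary stress on 3, 5, 6, 7: res.ˈpe:.ˌpi:.fu.ˌbi.ˌpu:.ˌsu:.fe.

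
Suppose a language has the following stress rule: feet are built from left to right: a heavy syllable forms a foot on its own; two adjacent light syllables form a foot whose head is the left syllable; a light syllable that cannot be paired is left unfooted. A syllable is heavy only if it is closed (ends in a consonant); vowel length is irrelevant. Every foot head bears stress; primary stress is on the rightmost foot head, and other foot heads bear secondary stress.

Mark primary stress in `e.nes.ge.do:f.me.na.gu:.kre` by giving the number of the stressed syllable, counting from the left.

7

Weights: 1 e L, 2 nes H, 3 ge L, 4 do:f H, 5 me L, 6 na L, 7 gu: L, 8 kre L.
Parse left to right (heavy = foot alone; LL = one foot; stranded L unfooted): e (ˈnes) ge (ˈdo:f) (ˈme.na) (ˈgu:.kre).
Foot heads: 2, 4, 5, 7.
Primary stress on the rightmost head = syllable 7.
Primary stress: syllable 7 → e.nes.ge.do:f.me.na.ˈgu:.kre.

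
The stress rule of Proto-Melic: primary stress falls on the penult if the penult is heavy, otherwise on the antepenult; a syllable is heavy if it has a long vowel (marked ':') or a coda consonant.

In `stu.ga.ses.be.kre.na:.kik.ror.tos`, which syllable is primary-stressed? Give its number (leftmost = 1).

Weights: 7 kik H, 8 ror H, 9 tos H.
The penult (syllable 8, ror) is heavy, so it takes stress.
Primary stress: syllable 8 → stu.ga.ses.be.kre.na:.kik.ˈror.tos.

8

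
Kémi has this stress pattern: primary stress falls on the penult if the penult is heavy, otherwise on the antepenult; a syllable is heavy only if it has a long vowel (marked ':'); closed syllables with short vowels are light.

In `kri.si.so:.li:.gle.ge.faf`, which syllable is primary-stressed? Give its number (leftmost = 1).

5

Weights: 5 gle L, 6 ge L, 7 faf L.
The penult (syllable 6, ge) is light, so stress falls on the antepenult (syllable 5, gle).
Primary stress: syllable 5 → kri.si.so:.li:.ˈgle.ge.faf.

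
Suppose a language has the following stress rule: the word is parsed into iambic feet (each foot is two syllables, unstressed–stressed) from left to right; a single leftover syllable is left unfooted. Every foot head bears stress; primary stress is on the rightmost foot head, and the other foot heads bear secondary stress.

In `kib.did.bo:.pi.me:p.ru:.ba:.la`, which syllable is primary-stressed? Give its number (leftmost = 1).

Parse left to right into iambic (σˈσ) feet: (kib.ˈdid) (bo:.ˈpi) (me:p.ˈru:) (ba:.ˈla).
Foot heads (stressed positions): 2, 4, 6, 8.
End Rule Rightmost: primary stress on the rightmost head = syllable 8.
Primary stress: syllable 8 → kib.did.bo:.pi.me:p.ru:.ba:.ˈla.

8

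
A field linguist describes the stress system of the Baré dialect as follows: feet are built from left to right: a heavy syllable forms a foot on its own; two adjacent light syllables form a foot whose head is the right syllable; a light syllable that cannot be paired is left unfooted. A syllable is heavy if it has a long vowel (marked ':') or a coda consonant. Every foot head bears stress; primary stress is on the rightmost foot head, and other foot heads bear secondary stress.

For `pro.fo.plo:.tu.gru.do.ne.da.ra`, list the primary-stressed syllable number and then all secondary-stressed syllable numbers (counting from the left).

primary 9, secondary 2, 3, 5, 7

Weights: 1 pro L, 2 fo L, 3 plo: H, 4 tu L, 5 gru L, 6 do L, 7 ne L, 8 da L, 9 ra L.
Parse left to right (heavy = foot alone; LL = one foot; stranded L unfooted): (pro.ˈfo) (ˈplo:) (tu.ˈgru) (do.ˈne) (da.ˈra).
Foot heads: 2, 3, 5, 7, 9.
Primary stress on the rightmost head = syllable 9.
Secondary stress on 2, 3, 5, 7: pro.ˌfo.ˌplo:.tu.ˌgru.do.ˌne.da.ˈra.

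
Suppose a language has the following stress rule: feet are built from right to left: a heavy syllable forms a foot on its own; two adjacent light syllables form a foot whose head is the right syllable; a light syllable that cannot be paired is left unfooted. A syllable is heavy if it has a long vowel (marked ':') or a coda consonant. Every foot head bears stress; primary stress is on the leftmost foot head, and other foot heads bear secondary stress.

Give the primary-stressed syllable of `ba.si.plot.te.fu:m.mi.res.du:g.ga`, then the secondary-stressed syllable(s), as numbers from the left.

Weights: 1 ba L, 2 si L, 3 plot H, 4 te L, 5 fu:m H, 6 mi L, 7 res H, 8 du:g H, 9 ga L.
Parse right to left (heavy = foot alone; LL = one foot; stranded L unfooted): (ba.ˈsi) (ˈplot) te (ˈfu:m) mi (ˈres) (ˈdu:g) ga.
Foot heads: 2, 3, 5, 7, 8.
Primary stress on the leftmost head = syllable 2.
Secondary stress on 3, 5, 7, 8: ba.ˈsi.ˌplot.te.ˌfu:m.mi.ˌres.ˌdu:g.ga.

primary 2, secondary 3, 5, 7, 8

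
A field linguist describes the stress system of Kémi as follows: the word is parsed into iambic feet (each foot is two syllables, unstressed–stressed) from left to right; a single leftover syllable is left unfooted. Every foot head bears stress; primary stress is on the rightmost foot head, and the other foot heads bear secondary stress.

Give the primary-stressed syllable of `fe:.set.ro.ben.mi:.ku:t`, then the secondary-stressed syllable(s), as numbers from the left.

Parse left to right into iambic (σˈσ) feet: (fe:.ˈset) (ro.ˈben) (mi:.ˈku:t).
Foot heads (stressed positions): 2, 4, 6.
End Rule Rightmost: primary stress on the rightmost head = syllable 6.
Secondary stress on 2, 4: fe:.ˌset.ro.ˌben.mi:.ˈku:t.

primary 6, secondary 2, 4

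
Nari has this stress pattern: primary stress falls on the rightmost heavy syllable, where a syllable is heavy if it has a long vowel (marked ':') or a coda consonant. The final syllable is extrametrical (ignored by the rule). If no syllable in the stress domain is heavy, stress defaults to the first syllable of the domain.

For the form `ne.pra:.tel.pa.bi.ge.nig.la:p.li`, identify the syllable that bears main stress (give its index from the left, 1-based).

8

The final syllable (9, li) is extrametrical; the stress domain is syllables 1–8.
Weights: 1 ne L, 2 pra: H, 3 tel H, 4 pa L, 5 bi L, 6 ge L, 7 nig H, 8 la:p H.
Heavy syllables in the domain: 2, 3, 7, 8. The rightmost is syllable 8 (la:p).
Primary stress: syllable 8 → ne.pra:.tel.pa.bi.ge.nig.ˈla:p.li.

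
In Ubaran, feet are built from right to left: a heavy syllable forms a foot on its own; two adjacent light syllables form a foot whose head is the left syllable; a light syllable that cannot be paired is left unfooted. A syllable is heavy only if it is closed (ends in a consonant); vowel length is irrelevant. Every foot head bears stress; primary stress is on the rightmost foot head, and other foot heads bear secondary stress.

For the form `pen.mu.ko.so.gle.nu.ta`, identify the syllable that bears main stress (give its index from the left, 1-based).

6

Weights: 1 pen H, 2 mu L, 3 ko L, 4 so L, 5 gle L, 6 nu L, 7 ta L.
Parse right to left (heavy = foot alone; LL = one foot; stranded L unfooted): (ˈpen) (ˈmu.ko) (ˈso.gle) (ˈnu.ta).
Foot heads: 1, 2, 4, 6.
Primary stress on the rightmost head = syllable 6.
Primary stress: syllable 6 → pen.mu.ko.so.gle.ˈnu.ta.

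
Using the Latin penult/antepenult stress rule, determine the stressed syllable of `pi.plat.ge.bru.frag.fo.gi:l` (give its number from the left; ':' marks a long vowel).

5

Classical Latin: stress the penult if heavy (long vowel or closed), else the antepenult.
Weights: 5 frag H, 6 fo L, 7 gi:l H.
The penult (syllable 6, fo) is light, so stress falls on the antepenult (syllable 5, frag).
Stress on syllable 5: pi.plat.ge.bru.ˈfrag.fo.gi:l.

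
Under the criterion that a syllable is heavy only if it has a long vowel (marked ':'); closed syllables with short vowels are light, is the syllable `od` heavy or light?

`od`: short vowel, closed (coda /d/). Short vowel → light.

light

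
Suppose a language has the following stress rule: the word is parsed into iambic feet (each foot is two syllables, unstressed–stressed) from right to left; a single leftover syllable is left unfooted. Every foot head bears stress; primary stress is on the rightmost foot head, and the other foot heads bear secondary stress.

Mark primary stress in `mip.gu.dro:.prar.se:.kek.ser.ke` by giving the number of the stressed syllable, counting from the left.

Parse right to left into iambic (σˈσ) feet: (mip.ˈgu) (dro:.ˈprar) (se:.ˈkek) (ser.ˈke).
Foot heads (stressed positions): 2, 4, 6, 8.
End Rule Rightmost: primary stress on the rightmost head = syllable 8.
Primary stress: syllable 8 → mip.gu.dro:.prar.se:.kek.ser.ˈke.

8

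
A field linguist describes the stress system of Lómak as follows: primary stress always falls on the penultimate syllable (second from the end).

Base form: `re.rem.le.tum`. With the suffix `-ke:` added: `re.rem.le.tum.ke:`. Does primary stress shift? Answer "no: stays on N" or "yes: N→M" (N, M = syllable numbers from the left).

yes: 3→4

Base `re.rem.le.tum` (4 syllables):
  The word has 4 syllables; the penultimate syllable (second from the end) is syllable 3 (le).
  → primary stress on syllable 3.
Suffixed `re.rem.le.tum.ke:` (5 syllables):
  The word has 5 syllables; the penultimate syllable (second from the end) is syllable 4 (tum).
  → primary stress on syllable 4.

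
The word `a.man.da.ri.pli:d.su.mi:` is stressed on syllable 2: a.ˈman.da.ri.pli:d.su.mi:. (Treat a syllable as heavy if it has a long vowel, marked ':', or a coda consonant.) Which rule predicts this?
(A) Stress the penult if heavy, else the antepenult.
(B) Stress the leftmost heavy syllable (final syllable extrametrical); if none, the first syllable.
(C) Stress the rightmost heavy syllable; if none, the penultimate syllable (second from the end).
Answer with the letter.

Rule A → syllable 5 (observed: 2).
Rule B → syllable 2 ✓.
Rule C → syllable 7 (observed: 2).

B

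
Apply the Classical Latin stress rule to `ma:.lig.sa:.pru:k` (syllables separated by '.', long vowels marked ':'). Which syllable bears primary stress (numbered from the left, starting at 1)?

Classical Latin: stress the penult if heavy (long vowel or closed), else the antepenult.
Weights: 2 lig H, 3 sa: H, 4 pru:k H.
The penult (syllable 3, sa:) is heavy, so it takes stress.
Stress on syllable 3: ma:.lig.ˈsa:.pru:k.

3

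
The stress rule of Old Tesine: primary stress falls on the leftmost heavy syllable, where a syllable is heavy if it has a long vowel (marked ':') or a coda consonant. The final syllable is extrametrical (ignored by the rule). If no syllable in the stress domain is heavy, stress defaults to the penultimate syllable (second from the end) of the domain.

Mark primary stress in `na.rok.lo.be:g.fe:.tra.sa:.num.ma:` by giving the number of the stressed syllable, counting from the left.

2

The final syllable (9, ma:) is extrametrical; the stress domain is syllables 1–8.
Weights: 1 na L, 2 rok H, 3 lo L, 4 be:g H, 5 fe: H, 6 tra L, 7 sa: H, 8 num H.
Heavy syllables in the domain: 2, 4, 5, 7, 8. The leftmost is syllable 2 (rok).
Primary stress: syllable 2 → na.ˈrok.lo.be:g.fe:.tra.sa:.num.ma:.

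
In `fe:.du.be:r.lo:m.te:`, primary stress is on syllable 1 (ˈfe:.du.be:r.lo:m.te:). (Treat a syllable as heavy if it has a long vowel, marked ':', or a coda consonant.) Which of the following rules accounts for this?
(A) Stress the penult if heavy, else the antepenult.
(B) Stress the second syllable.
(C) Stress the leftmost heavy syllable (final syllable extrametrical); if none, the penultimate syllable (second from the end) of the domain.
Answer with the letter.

Rule A → syllable 4 (observed: 1).
Rule B → syllable 2 (observed: 1).
Rule C → syllable 1 ✓.

C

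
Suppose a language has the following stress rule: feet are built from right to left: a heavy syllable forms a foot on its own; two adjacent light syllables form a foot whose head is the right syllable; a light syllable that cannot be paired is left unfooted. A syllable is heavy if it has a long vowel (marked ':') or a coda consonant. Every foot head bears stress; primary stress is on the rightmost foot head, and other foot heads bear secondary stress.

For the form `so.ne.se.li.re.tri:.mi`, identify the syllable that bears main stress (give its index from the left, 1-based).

6

Weights: 1 so L, 2 ne L, 3 se L, 4 li L, 5 re L, 6 tri: H, 7 mi L.
Parse right to left (heavy = foot alone; LL = one foot; stranded L unfooted): so (ne.ˈse) (li.ˈre) (ˈtri:) mi.
Foot heads: 3, 5, 6.
Primary stress on the rightmost head = syllable 6.
Primary stress: syllable 6 → so.ne.se.li.re.ˈtri:.mi.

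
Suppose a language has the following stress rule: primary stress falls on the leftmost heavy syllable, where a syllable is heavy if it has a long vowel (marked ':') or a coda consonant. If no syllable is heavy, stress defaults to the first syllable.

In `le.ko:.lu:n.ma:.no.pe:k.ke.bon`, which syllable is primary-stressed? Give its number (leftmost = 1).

Weights: 1 le L, 2 ko: H, 3 lu:n H, 4 ma: H, 5 no L, 6 pe:k H, 7 ke L, 8 bon H.
Heavy syllables in the domain: 2, 3, 4, 6, 8. The leftmost is syllable 2 (ko:).
Primary stress: syllable 2 → le.ˈko:.lu:n.ma:.no.pe:k.ke.bon.

2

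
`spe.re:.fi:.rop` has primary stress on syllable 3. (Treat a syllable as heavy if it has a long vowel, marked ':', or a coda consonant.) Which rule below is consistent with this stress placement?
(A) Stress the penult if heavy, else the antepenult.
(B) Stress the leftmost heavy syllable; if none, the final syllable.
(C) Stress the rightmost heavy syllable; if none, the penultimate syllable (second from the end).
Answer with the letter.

Rule A → syllable 3 ✓.
Rule B → syllable 2 (observed: 3).
Rule C → syllable 4 (observed: 3).

A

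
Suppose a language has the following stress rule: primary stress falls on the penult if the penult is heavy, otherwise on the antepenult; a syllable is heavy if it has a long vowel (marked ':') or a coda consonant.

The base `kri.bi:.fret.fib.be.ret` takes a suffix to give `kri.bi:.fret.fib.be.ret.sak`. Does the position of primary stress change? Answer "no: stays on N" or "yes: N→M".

Base `kri.bi:.fret.fib.be.ret` (6 syllables):
  Weights: 4 fib H, 5 be L, 6 ret H.
  The penult (syllable 5, be) is light, so stress falls on the antepenult (syllable 4, fib).
  → primary stress on syllable 4.
Suffixed `kri.bi:.fret.fib.be.ret.sak` (7 syllables):
  Weights: 5 be L, 6 ret H, 7 sak H.
  The penult (syllable 6, ret) is heavy, so it takes stress.
  → primary stress on syllable 6.

yes: 4→6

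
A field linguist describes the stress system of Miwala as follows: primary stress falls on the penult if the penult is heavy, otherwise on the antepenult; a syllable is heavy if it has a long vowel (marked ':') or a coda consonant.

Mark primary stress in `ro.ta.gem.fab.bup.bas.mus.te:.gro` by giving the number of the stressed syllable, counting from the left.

8

Weights: 7 mus H, 8 te: H, 9 gro L.
The penult (syllable 8, te:) is heavy, so it takes stress.
Primary stress: syllable 8 → ro.ta.gem.fab.bup.bas.mus.ˈte:.gro.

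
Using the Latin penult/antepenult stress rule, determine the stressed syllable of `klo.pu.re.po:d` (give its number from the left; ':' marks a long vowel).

Classical Latin: stress the penult if heavy (long vowel or closed), else the antepenult.
Weights: 2 pu L, 3 re L, 4 po:d H.
The penult (syllable 3, re) is light, so stress falls on the antepenult (syllable 2, pu).
Stress on syllable 2: klo.ˈpu.re.po:d.

2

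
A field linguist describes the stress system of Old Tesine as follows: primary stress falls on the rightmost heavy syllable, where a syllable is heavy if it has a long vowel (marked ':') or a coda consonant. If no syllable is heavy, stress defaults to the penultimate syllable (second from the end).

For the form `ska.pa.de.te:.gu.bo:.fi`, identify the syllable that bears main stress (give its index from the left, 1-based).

6

Weights: 1 ska L, 2 pa L, 3 de L, 4 te: H, 5 gu L, 6 bo: H, 7 fi L.
Heavy syllables in the domain: 4, 6. The rightmost is syllable 6 (bo:).
Primary stress: syllable 6 → ska.pa.de.te:.gu.ˈbo:.fi.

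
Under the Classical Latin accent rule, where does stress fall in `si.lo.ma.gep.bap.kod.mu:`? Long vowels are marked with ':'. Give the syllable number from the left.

6

Classical Latin: stress the penult if heavy (long vowel or closed), else the antepenult.
Weights: 5 bap H, 6 kod H, 7 mu: H.
The penult (syllable 6, kod) is heavy, so it takes stress.
Stress on syllable 6: si.lo.ma.gep.bap.ˈkod.mu:.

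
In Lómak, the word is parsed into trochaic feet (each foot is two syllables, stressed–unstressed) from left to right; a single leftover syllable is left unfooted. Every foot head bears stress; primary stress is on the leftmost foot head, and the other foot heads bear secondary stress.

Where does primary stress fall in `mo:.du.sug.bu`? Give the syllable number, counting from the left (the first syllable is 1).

1

Parse left to right into trochaic (ˈσσ) feet: (ˈmo:.du) (ˈsug.bu).
Foot heads (stressed positions): 1, 3.
End Rule Leftmost: primary stress on the leftmost head = syllable 1.
Primary stress: syllable 1 → ˈmo:.du.sug.bu.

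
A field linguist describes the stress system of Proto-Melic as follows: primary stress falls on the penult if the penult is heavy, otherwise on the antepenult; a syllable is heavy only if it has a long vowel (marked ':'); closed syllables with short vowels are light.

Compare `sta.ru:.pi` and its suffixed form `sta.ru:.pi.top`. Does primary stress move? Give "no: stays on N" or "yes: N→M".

no: stays on 2

Base `sta.ru:.pi` (3 syllables):
  Weights: 1 sta L, 2 ru: H, 3 pi L.
  The penult (syllable 2, ru:) is heavy, so it takes stress.
  → primary stress on syllable 2.
Suffixed `sta.ru:.pi.top` (4 syllables):
  Weights: 2 ru: H, 3 pi L, 4 top L.
  The penult (syllable 3, pi) is light, so stress falls on the antepenult (syllable 2, ru:).
  → primary stress on syllable 2.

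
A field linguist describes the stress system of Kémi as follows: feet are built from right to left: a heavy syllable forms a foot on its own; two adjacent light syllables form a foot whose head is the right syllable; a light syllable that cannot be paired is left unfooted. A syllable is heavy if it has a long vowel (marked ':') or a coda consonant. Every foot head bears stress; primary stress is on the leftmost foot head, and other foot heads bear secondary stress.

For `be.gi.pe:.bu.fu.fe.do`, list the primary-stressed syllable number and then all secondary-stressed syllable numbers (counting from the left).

Weights: 1 be L, 2 gi L, 3 pe: H, 4 bu L, 5 fu L, 6 fe L, 7 do L.
Parse right to left (heavy = foot alone; LL = one foot; stranded L unfooted): (be.ˈgi) (ˈpe:) (bu.ˈfu) (fe.ˈdo).
Foot heads: 2, 3, 5, 7.
Primary stress on the leftmost head = syllable 2.
Secondary stress on 3, 5, 7: be.ˈgi.ˌpe:.bu.ˌfu.fe.ˌdo.

primary 2, secondary 3, 5, 7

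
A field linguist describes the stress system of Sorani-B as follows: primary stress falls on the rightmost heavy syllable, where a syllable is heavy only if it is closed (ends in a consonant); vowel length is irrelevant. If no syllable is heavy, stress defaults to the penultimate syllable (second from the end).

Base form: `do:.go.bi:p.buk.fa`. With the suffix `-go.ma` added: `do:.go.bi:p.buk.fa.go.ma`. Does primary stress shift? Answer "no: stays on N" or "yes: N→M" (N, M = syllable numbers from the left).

no: stays on 4

Base `do:.go.bi:p.buk.fa` (5 syllables):
  Weights: 1 do: L, 2 go L, 3 bi:p H, 4 buk H, 5 fa L.
  Heavy syllables in the domain: 3, 4. The rightmost is syllable 4 (buk).
  → primary stress on syllable 4.
Suffixed `do:.go.bi:p.buk.fa.go.ma` (7 syllables):
  Weights: 1 do: L, 2 go L, 3 bi:p H, 4 buk H, 5 fa L, 6 go L, 7 ma L.
  Heavy syllables in the domain: 3, 4. The rightmost is syllable 4 (buk).
  → primary stress on syllable 4.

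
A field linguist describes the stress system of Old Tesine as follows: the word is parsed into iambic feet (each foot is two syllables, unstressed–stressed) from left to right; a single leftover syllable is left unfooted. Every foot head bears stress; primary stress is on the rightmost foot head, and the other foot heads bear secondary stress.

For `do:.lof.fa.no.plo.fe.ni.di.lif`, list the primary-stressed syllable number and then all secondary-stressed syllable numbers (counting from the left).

primary 8, secondary 2, 4, 6

Parse left to right into iambic (σˈσ) feet: (do:.ˈlof) (fa.ˈno) (plo.ˈfe) (ni.ˈdi) lif. Syllable 9 is left unfooted.
Foot heads (stressed positions): 2, 4, 6, 8.
End Rule Rightmost: primary stress on the rightmost head = syllable 8.
Secondary stress on 2, 4, 6: do:.ˌlof.fa.ˌno.plo.ˌfe.ni.ˈdi.lif.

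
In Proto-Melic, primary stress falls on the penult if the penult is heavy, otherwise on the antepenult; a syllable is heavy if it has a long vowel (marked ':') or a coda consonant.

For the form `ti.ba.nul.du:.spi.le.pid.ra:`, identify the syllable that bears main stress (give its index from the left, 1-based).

Weights: 6 le L, 7 pid H, 8 ra: H.
The penult (syllable 7, pid) is heavy, so it takes stress.
Primary stress: syllable 7 → ti.ba.nul.du:.spi.le.ˈpid.ra:.

7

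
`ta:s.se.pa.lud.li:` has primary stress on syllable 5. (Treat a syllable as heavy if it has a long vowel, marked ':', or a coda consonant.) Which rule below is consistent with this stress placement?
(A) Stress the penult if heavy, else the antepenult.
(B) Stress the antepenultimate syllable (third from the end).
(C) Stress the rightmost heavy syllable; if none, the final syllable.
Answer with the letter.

Rule A → syllable 4 (observed: 5).
Rule B → syllable 3 (observed: 5).
Rule C → syllable 5 ✓.

C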